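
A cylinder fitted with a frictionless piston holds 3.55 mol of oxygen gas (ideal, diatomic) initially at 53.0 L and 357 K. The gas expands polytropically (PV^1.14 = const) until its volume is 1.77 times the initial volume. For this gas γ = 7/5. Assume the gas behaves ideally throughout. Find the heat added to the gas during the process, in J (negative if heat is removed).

3760 J

P₁ = nRT₁/V₁ = 3.55×8.314×357/53.0 = 199 kPa.
Polytropic n=1.14: T₂ = T₁(V₁/V₂)^(n−1) = 357×(0.565)^0.14 = 330 K; P₂ = P₁(V₁/V₂)^n = 104 kPa.
W = (P₁V₁−P₂V₂)/(n−1) = (199×53.0−104×93.8)/0.14 = 5780 J.
ΔU = nCvΔT = 3.55×20.8×(330−357) = -2020 J.
Q = ΔU + W = 3760 J.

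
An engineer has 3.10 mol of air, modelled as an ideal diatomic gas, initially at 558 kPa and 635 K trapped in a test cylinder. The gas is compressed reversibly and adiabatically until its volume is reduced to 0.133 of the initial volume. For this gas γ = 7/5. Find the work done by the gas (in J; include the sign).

-50800 J

V₁ = nRT₁/P₁ = 3.10×8.314×635/558 = 29.3 L.
Adiabatic: TV^(γ−1) = const ⇒ T₂ = 635×(7.52)^0.400 = 1420 K; PV^γ = const ⇒ P₂ = 9400 kPa.
ΔU = nCvΔT = 3.10×20.8×(1420−635) = 50800 J.
Q = 0 for an adiabatic process, so W = −ΔU = -50800 J.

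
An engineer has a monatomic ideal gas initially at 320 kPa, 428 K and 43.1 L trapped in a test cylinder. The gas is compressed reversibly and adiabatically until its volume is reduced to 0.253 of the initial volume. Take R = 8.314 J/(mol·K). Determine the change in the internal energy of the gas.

n = P₁V₁/(RT₁) = 320×43.1/(8.314×428) = 3.88 mol.
Adiabatic: TV^(γ−1) = const ⇒ T₂ = 428×(3.95)^0.667 = 1070 K; PV^γ = const ⇒ P₂ = 3160 kPa.
For an ideal gas ΔU = nCvΔT with Cv = (3/2)R = 12.5 J/(mol·K).
ΔU = 3.88×12.5×(1070−428) = 31000 J.

31000 J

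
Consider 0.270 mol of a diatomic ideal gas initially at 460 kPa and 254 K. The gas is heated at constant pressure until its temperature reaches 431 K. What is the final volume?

V₁ = nRT₁/P₁ = 0.270×8.314×254/460 = 1.24 L.
Isobaric: P stays 460 kPa; V/T = const ⇒ T₂ = 431 K, V₂ = 2.10 L.

2.10 L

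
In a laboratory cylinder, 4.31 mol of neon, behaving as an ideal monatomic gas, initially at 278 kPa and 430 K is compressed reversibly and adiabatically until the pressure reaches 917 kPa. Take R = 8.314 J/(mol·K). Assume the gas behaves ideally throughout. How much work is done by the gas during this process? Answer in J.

-14100 J

V₁ = nRT₁/P₁ = 4.31×8.314×430/278 = 55.4 L.
Adiabatic: T₂/T₁ = (P₂/P₁)^((γ−1)/γ) ⇒ T₂ = 430×(3.30)^0.400 = 693 K; V₂ = 27.1 L.
ΔU = nCvΔT = 4.31×12.5×(693−430) = 14100 J.
Q = 0 for an adiabatic process, so W = −ΔU = -14100 J.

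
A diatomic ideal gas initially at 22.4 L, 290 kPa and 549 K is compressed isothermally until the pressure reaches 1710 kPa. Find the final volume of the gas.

Isothermal: T stays 549 K; PV = const ⇒ V₂ = 3.80 L, P₂ = 1710 kPa.

3.80 L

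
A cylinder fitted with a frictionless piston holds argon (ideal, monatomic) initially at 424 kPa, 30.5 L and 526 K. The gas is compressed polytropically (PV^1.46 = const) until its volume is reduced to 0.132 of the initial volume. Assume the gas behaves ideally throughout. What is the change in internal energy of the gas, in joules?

29800 J

n = P₁V₁/(RT₁) = 424×30.5/(8.314×526) = 2.96 mol.
Polytropic n=1.46: T₂ = T₁(V₁/V₂)^(n−1) = 526×(7.58)^0.46 = 1340 K; P₂ = P₁(V₁/V₂)^n = 8150 kPa.
For an ideal gas ΔU = nCvΔT with Cv = (3/2)R = 12.5 J/(mol·K).
ΔU = 2.96×12.5×(1340−526) = 29800 J.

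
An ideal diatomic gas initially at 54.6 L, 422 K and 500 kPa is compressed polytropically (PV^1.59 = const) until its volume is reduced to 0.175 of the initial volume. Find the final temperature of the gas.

1180 K

Polytropic n=1.59: T₂ = T₁(V₁/V₂)^(n−1) = 422×(5.71)^0.59 = 1180 K; P₂ = P₁(V₁/V₂)^n = 7990 kPa.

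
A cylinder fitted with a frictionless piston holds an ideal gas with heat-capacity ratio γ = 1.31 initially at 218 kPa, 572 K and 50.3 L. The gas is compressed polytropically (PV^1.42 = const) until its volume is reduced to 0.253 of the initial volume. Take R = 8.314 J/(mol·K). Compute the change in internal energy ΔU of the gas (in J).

27600 J

n = P₁V₁/(RT₁) = 218×50.3/(8.314×572) = 2.31 mol.
Polytropic n=1.42: T₂ = T₁(V₁/V₂)^(n−1) = 572×(3.95)^0.42 = 1020 K; P₂ = P₁(V₁/V₂)^n = 1530 kPa.
For an ideal gas ΔU = nCvΔT with Cv = R/(γ−1) = 26.8 J/(mol·K).
ΔU = 2.31×26.8×(1020−572) = 27600 J.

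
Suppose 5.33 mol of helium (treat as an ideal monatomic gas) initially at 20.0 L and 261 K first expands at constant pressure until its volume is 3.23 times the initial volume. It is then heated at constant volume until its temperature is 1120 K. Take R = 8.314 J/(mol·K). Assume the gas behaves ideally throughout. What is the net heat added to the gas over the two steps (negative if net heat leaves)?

P₁ = nRT₁/V₁ = 5.33×8.314×261/20.0 = 578 kPa.
Step 1 — Isobaric: P stays 578 kPa; V/T = const ⇒ T₂ = 843 K, V₂ = 64.6 L.
W = PΔV = 578×(64.6−20.0) kPa·L = 25800 J.
ΔU = nCvΔT = 5.33×12.5×(843−261) = 38700 J.
Q = ΔU + W = nCpΔT = 64500 J.
State after step 1: P = 578 kPa, V = 64.6 L, T = 843 K.
Step 2 — Isochoric: V stays 64.6 L; P/T = const ⇒ T₂ = 1120 K, P₂ = 768 kPa.
W = 0 (no volume change).
ΔU = nCvΔT = 5.33×12.5×(1120−843) = 18400 J.
Q = ΔU = 18400 J.
Net over both steps: W = 25800 J, Q = 82900 J, ΔU = 57100 J.

82900 J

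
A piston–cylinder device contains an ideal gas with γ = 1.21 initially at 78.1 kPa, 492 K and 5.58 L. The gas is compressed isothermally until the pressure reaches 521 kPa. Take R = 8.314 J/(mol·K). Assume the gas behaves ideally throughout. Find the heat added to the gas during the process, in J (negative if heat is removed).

-827 J

n = P₁V₁/(RT₁) = 78.1×5.58/(8.314×492) = 0.107 mol.
Isothermal: T stays 492 K; PV = const ⇒ V₂ = 0.836 L, P₂ = 521 kPa.
ΔU = 0 (ideal gas, T constant).
W = nRT ln(V₂/V₁) = 0.107×8.314×492×ln(0.150) = -827 J.
Q = ΔU + W = -827 J.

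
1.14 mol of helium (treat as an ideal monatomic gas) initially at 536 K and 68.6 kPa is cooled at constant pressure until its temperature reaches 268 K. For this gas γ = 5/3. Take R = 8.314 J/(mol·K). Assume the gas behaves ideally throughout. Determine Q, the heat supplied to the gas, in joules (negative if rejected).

-6350 J

V₁ = nRT₁/P₁ = 1.14×8.314×536/68.6 = 74.1 L.
Isobaric: P stays 68.6 kPa; V/T = const ⇒ T₂ = 268 K, V₂ = 37.0 L.
W = PΔV = 68.6×(37.0−74.1) kPa·L = -2540 J.
ΔU = nCvΔT = 1.14×12.5×(268−536) = -3810 J.
Q = ΔU + W = nCpΔT = -6350 J.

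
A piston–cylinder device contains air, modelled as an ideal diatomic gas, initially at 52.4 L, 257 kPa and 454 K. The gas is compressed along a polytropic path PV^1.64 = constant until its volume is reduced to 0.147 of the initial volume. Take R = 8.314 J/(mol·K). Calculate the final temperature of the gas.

Polytropic n=1.64: T₂ = T₁(V₁/V₂)^(n−1) = 454×(6.80)^0.64 = 1550 K; P₂ = P₁(V₁/V₂)^n = 5960 kPa.

1550 K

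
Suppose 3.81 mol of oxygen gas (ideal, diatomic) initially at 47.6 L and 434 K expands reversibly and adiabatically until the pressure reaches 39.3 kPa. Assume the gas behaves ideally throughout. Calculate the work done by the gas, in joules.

P₁ = nRT₁/V₁ = 3.81×8.314×434/47.6 = 289 kPa.
Adiabatic: T₂/T₁ = (P₂/P₁)^((γ−1)/γ) ⇒ T₂ = 434×(0.136)^0.286 = 245 K; V₂ = 198 L.
ΔU = nCvΔT = 3.81×20.8×(245−434) = -14900 J.
Q = 0 for an adiabatic process, so W = −ΔU = 14900 J.

14900 J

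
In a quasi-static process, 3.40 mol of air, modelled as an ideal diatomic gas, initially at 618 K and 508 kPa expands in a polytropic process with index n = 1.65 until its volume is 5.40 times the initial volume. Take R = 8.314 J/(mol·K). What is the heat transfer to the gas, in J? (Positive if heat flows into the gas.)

V₁ = nRT₁/P₁ = 3.40×8.314×618/508 = 34.4 L.
Polytropic n=1.65: T₂ = T₁(V₁/V₂)^(n−1) = 618×(0.185)^0.65 = 207 K; P₂ = P₁(V₁/V₂)^n = 31.4 kPa.
W = (P₁V₁−P₂V₂)/(n−1) = (508×34.4−31.4×186)/0.65 = 17900 J.
ΔU = nCvΔT = 3.40×20.8×(207−618) = -29100 J.
Q = ΔU + W = -11200 J.

-11200 J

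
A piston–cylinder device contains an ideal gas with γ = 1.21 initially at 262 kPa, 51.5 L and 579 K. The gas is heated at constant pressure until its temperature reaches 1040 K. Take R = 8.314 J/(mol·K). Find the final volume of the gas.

92.5 L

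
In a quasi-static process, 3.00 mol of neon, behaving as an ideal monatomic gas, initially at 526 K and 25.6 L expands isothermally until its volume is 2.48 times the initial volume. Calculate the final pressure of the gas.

P₁ = nRT₁/V₁ = 3.00×8.314×526/25.6 = 512 kPa.
Isothermal: T stays 526 K; PV = const ⇒ V₂ = 63.5 L, P₂ = 207 kPa.

207 kPa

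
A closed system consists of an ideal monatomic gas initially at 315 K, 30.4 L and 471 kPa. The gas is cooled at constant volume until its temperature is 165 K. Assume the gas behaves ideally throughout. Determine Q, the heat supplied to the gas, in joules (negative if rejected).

-10200 J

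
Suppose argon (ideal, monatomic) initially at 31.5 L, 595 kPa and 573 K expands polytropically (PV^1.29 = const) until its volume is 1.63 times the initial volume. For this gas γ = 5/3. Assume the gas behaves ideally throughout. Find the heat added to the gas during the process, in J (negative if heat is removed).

4820 J

n = P₁V₁/(RT₁) = 595×31.5/(8.314×573) = 3.93 mol.
Polytropic n=1.29: T₂ = T₁(V₁/V₂)^(n−1) = 573×(0.613)^0.29 = 497 K; P₂ = P₁(V₁/V₂)^n = 317 kPa.
W = (P₁V₁−P₂V₂)/(n−1) = (595×31.5−317×51.3)/0.29 = 8540 J.
ΔU = nCvΔT = 3.93×12.5×(497−573) = -3710 J.
Q = ΔU + W = 4820 J.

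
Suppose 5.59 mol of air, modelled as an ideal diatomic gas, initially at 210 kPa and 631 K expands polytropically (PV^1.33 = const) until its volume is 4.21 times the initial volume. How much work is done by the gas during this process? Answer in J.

33600 J

V₁ = nRT₁/P₁ = 5.59×8.314×631/210 = 140 L.
Polytropic n=1.33: T₂ = T₁(V₁/V₂)^(n−1) = 631×(0.238)^0.33 = 393 K; P₂ = P₁(V₁/V₂)^n = 31.0 kPa.
W = (P₁V₁−P₂V₂)/(n−1) = (210×140−31.0×588)/0.33 = 33600 J.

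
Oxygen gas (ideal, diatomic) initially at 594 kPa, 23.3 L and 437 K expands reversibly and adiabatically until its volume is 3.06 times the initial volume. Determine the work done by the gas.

12500 J

n = P₁V₁/(RT₁) = 594×23.3/(8.314×437) = 3.81 mol.
Adiabatic: TV^(γ−1) = const ⇒ T₂ = 437×(0.327)^0.400 = 279 K; PV^γ = const ⇒ P₂ = 124 kPa.
ΔU = nCvΔT = 3.81×20.8×(279−437) = -12500 J.
Q = 0 for an adiabatic process, so W = −ΔU = 12500 J.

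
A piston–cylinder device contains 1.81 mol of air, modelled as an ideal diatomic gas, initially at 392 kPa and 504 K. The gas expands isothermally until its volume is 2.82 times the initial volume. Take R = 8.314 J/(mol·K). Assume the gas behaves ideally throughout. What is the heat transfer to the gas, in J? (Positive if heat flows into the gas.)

7860 J

V₁ = nRT₁/P₁ = 1.81×8.314×504/392 = 19.3 L.
Isothermal: T stays 504 K; PV = const ⇒ V₂ = 54.6 L, P₂ = 139 kPa.
ΔU = 0 (ideal gas, T constant).
W = nRT ln(V₂/V₁) = 1.81×8.314×504×ln(2.82) = 7860 J.
Q = ΔU + W = 7860 J.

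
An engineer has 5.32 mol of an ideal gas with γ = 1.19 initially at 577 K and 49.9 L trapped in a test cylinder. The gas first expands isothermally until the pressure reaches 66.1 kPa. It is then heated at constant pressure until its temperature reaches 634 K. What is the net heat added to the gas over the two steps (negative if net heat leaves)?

68000 J

P₁ = nRT₁/V₁ = 5.32×8.314×577/49.9 = 511 kPa.
Step 1 — Isothermal: T stays 577 K; PV = const ⇒ V₂ = 386 L, P₂ = 66.1 kPa.
ΔU = 0 (ideal gas, T constant).
W = nRT ln(V₂/V₁) = 5.32×8.314×577×ln(7.74) = 52200 J.
Q = ΔU + W = 52200 J.
State after step 1: P = 66.1 kPa, V = 386 L, T = 577 K.
Step 2 — Isobaric: P stays 66.1 kPa; V/T = const ⇒ T₂ = 634 K, V₂ = 424 L.
W = PΔV = 66.1×(424−386) kPa·L = 2520 J.
ΔU = nCvΔT = 5.32×43.8×(634−577) = 13300 J.
Q = ΔU + W = nCpΔT = 15800 J.
Net over both steps: W = 54700 J, Q = 68000 J, ΔU = 13300 J.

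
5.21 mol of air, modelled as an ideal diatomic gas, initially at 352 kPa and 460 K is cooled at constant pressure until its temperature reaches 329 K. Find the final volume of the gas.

V₁ = nRT₁/P₁ = 5.21×8.314×460/352 = 56.6 L.
Isobaric: P stays 352 kPa; V/T = const ⇒ T₂ = 329 K, V₂ = 40.5 L.

40.5 L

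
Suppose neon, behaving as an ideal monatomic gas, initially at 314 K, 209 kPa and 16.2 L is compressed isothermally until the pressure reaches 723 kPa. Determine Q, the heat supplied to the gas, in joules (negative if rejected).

-4200 J

n = P₁V₁/(RT₁) = 209×16.2/(8.314×314) = 1.30 mol.
Isothermal: T stays 314 K; PV = const ⇒ V₂ = 4.68 L, P₂ = 723 kPa.
ΔU = 0 (ideal gas, T constant).
W = nRT ln(V₂/V₁) = 1.30×8.314×314×ln(0.289) = -4200 J.
Q = ΔU + W = -4200 J.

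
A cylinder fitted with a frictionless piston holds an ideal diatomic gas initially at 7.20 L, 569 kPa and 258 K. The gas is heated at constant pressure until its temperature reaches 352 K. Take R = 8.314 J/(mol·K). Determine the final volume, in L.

9.82 L

Isobaric: P stays 569 kPa; V/T = const ⇒ T₂ = 352 K, V₂ = 9.82 L.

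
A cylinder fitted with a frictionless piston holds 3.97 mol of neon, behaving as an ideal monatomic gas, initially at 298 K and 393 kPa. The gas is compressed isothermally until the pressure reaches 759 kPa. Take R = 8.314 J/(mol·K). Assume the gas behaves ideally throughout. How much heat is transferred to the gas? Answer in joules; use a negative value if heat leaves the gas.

V₁ = nRT₁/P₁ = 3.97×8.314×298/393 = 25.0 L.
Isothermal: T stays 298 K; PV = const ⇒ V₂ = 13.0 L, P₂ = 759 kPa.
ΔU = 0 (ideal gas, T constant).
W = nRT ln(V₂/V₁) = 3.97×8.314×298×ln(0.518) = -6470 J.
Q = ΔU + W = -6470 J.

-6470 J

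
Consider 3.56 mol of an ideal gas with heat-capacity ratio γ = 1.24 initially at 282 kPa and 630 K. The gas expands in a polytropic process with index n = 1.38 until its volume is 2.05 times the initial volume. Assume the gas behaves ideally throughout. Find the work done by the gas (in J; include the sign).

11700 J

V₁ = nRT₁/P₁ = 3.56×8.314×630/282 = 66.1 L.
Polytropic n=1.38: T₂ = T₁(V₁/V₂)^(n−1) = 630×(0.488)^0.38 = 480 K; P₂ = P₁(V₁/V₂)^n = 105 kPa.
W = (P₁V₁−P₂V₂)/(n−1) = (282×66.1−105×136)/0.38 = 11700 J.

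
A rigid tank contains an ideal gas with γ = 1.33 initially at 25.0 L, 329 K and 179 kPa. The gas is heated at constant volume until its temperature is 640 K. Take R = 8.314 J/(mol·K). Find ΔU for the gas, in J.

n = P₁V₁/(RT₁) = 179×25.0/(8.314×329) = 1.64 mol.
Isochoric: V stays 25.0 L; P/T = const ⇒ T₂ = 640 K, P₂ = 348 kPa.
For an ideal gas ΔU = nCvΔT with Cv = R/(γ−1) = 25.2 J/(mol·K).
ΔU = 1.64×25.2×(640−329) = 12800 J.

12800 J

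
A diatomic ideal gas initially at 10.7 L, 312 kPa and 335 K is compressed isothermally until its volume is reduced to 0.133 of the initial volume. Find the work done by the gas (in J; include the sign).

-6730 J

n = P₁V₁/(RT₁) = 312×10.7/(8.314×335) = 1.20 mol.
Isothermal: T stays 335 K; PV = const ⇒ V₂ = 1.42 L, P₂ = 2350 kPa.
W = nRT ln(V₂/V₁) = 1.20×8.314×335×ln(0.133) = -6730 J.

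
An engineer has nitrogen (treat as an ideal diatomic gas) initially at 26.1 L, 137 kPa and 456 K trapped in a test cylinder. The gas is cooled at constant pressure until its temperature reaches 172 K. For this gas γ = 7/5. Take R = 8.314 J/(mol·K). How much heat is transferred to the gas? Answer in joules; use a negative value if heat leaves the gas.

n = P₁V₁/(RT₁) = 137×26.1/(8.314×456) = 0.943 mol.
Isobaric: P stays 137 kPa; V/T = const ⇒ T₂ = 172 K, V₂ = 9.84 L.
W = PΔV = 137×(9.84−26.1) kPa·L = -2230 J.
ΔU = nCvΔT = 0.943×20.8×(172−456) = -5570 J.
Q = ΔU + W = nCpΔT = -7790 J.

-7790 J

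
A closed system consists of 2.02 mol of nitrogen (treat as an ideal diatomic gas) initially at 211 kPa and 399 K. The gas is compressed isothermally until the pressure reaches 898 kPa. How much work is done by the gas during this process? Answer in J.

-9710 J

V₁ = nRT₁/P₁ = 2.02×8.314×399/211 = 31.8 L.
Isothermal: T stays 399 K; PV = const ⇒ V₂ = 7.46 L, P₂ = 898 kPa.
W = nRT ln(V₂/V₁) = 2.02×8.314×399×ln(0.235) = -9710 J.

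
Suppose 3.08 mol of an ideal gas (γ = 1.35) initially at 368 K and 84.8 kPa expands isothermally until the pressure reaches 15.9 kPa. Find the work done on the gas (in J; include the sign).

-15800 J

V₁ = nRT₁/P₁ = 3.08×8.314×368/84.8 = 111 L.
Isothermal: T stays 368 K; PV = const ⇒ V₂ = 593 L, P₂ = 15.9 kPa.
W = nRT ln(V₂/V₁) = 3.08×8.314×368×ln(5.33) = 15800 J.
Work done on the gas = −W_by = -15800 J.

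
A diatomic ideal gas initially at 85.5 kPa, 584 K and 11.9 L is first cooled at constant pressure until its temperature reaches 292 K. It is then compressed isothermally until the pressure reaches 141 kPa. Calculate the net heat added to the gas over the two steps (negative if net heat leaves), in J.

-2040 J

n = P₁V₁/(RT₁) = 85.5×11.9/(8.314×584) = 0.210 mol.
Step 1 — Isobaric: P stays 85.5 kPa; V/T = const ⇒ T₂ = 292 K, V₂ = 5.95 L.
W = PΔV = 85.5×(5.95−11.9) kPa·L = -509 J.
ΔU = nCvΔT = 0.210×20.8×(292−584) = -1270 J.
Q = ΔU + W = nCpΔT = -1780 J.
State after step 1: P = 85.5 kPa, V = 5.95 L, T = 292 K.
Step 2 — Isothermal: T stays 292 K; PV = const ⇒ V₂ = 3.61 L, P₂ = 141 kPa.
ΔU = 0 (ideal gas, T constant).
W = nRT ln(V₂/V₁) = 0.210×8.314×292×ln(0.606) = -254 J.
Q = ΔU + W = -254 J.
Net over both steps: W = -763 J, Q = -2040 J, ΔU = -1270 J.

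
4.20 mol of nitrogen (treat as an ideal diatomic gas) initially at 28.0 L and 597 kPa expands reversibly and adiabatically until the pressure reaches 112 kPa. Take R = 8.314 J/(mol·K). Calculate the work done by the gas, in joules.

15900 J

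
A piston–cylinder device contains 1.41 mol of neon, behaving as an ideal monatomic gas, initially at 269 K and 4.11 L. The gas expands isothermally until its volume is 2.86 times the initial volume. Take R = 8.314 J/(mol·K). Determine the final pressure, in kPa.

268 kPa

P₁ = nRT₁/V₁ = 1.41×8.314×269/4.11 = 767 kPa.
Isothermal: T stays 269 K; PV = const ⇒ V₂ = 11.8 L, P₂ = 268 kPa.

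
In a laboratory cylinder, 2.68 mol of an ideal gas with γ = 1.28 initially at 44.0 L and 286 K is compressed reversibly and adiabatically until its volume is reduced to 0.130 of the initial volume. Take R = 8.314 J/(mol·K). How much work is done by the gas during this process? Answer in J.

-17500 J

P₁ = nRT₁/V₁ = 2.68×8.314×286/44.0 = 145 kPa.
Adiabatic: TV^(γ−1) = const ⇒ T₂ = 286×(7.69)^0.280 = 506 K; PV^γ = const ⇒ P₂ = 1970 kPa.
ΔU = nCvΔT = 2.68×29.7×(506−286) = 17500 J.
Q = 0 for an adiabatic process, so W = −ΔU = -17500 J.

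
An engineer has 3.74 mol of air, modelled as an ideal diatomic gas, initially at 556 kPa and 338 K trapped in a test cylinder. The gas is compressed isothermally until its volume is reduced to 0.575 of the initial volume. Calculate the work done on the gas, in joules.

5820 J

V₁ = nRT₁/P₁ = 3.74×8.314×338/556 = 18.9 L.
Isothermal: T stays 338 K; PV = const ⇒ V₂ = 10.9 L, P₂ = 967 kPa.
W = nRT ln(V₂/V₁) = 3.74×8.314×338×ln(0.575) = -5820 J.
Work done on the gas = −W_by = 5820 J.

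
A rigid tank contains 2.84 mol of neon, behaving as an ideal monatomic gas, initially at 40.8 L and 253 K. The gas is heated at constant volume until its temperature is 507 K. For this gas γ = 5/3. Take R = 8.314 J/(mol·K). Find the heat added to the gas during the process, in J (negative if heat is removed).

9000 J

P₁ = nRT₁/V₁ = 2.84×8.314×253/40.8 = 146 kPa.
Isochoric: V stays 40.8 L; P/T = const ⇒ T₂ = 507 K, P₂ = 293 kPa.
W = 0 (no volume change).
ΔU = nCvΔT = 2.84×12.5×(507−253) = 9000 J.
Q = ΔU = 9000 J.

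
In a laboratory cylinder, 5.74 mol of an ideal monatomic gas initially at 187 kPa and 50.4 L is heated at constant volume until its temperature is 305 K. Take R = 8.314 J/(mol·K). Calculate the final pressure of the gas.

T₁ = P₁V₁/(nR) = 187×50.4/(5.74×8.314) = 197 K.
Isochoric: V stays 50.4 L; P/T = const ⇒ T₂ = 305 K, P₂ = 289 kPa.

289 kPa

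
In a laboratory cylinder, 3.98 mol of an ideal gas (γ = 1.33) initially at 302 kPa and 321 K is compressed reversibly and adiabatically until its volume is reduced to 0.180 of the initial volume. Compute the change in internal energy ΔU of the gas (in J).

24500 J

V₁ = nRT₁/P₁ = 3.98×8.314×321/302 = 35.2 L.
Adiabatic: TV^(γ−1) = const ⇒ T₂ = 321×(5.56)^0.330 = 565 K; PV^γ = const ⇒ P₂ = 2950 kPa.
For an ideal gas ΔU = nCvΔT with Cv = R/(γ−1) = 25.2 J/(mol·K).
ΔU = 3.98×25.2×(565−321) = 24500 J.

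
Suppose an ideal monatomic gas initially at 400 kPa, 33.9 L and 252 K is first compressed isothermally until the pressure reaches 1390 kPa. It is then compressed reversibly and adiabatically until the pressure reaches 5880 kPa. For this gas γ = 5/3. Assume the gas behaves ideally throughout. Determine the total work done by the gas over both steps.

-32800 J

n = P₁V₁/(RT₁) = 400×33.9/(8.314×252) = 6.47 mol.
Step 1 — Isothermal: T stays 252 K; PV = const ⇒ V₂ = 9.76 L, P₂ = 1390 kPa.
ΔU = 0 (ideal gas, T constant).
W = nRT ln(V₂/V₁) = 6.47×8.314×252×ln(0.288) = -16900 J.
Q = ΔU + W = -16900 J.
State after step 1: P = 1390 kPa, V = 9.76 L, T = 252 K.
Step 2 — Adiabatic: T₂/T₁ = (P₂/P₁)^((γ−1)/γ) ⇒ T₂ = 252×(4.23)^0.400 = 449 K; V₂ = 4.11 L.
ΔU = nCvΔT = 6.47×12.5×(449−252) = 15900 J.
Q = 0 for an adiabatic process, so W = −ΔU = -15900 J.
Net over both steps: W = -32800 J, Q = -16900 J, ΔU = 15900 J.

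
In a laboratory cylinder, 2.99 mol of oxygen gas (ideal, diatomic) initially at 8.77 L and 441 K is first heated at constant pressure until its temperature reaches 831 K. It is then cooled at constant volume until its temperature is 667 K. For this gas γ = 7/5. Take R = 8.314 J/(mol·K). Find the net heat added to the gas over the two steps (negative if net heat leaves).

P₁ = nRT₁/V₁ = 2.99×8.314×441/8.77 = 1250 kPa.
Step 1 — Isobaric: P stays 1250 kPa; V/T = const ⇒ T₂ = 831 K, V₂ = 16.5 L.
W = PΔV = 1250×(16.5−8.77) kPa·L = 9690 J.
ΔU = nCvΔT = 2.99×20.8×(831−441) = 24200 J.
Q = ΔU + W = nCpΔT = 33900 J.
State after step 1: P = 1250 kPa, V = 16.5 L, T = 831 K.
Step 2 — Isochoric: V stays 16.5 L; P/T = const ⇒ T₂ = 667 K, P₂ = 1000 kPa.
W = 0 (no volume change).
ΔU = nCvΔT = 2.99×20.8×(667−831) = -10200 J.
Q = ΔU = -10200 J.
Net over both steps: W = 9690 J, Q = 23700 J, ΔU = 14000 J.

23700 J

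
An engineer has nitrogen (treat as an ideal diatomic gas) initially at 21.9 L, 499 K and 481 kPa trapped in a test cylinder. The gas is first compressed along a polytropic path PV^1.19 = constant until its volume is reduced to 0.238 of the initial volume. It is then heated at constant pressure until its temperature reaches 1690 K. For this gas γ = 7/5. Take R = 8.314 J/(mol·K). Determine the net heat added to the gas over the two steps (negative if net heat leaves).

n = P₁V₁/(RT₁) = 481×21.9/(8.314×499) = 2.54 mol.
Step 1 — Polytropic n=1.19: T₂ = T₁(V₁/V₂)^(n−1) = 499×(4.20)^0.19 = 655 K; P₂ = P₁(V₁/V₂)^n = 2650 kPa.
W = (P₁V₁−P₂V₂)/(n−1) = (481×21.9−2650×5.21)/0.19 = -17400 J.
ΔU = nCvΔT = 2.54×20.8×(655−499) = 8260 J.
Q = ΔU + W = -9130 J.
State after step 1: P = 2650 kPa, V = 5.21 L, T = 655 K.
Step 2 — Isobaric: P stays 2650 kPa; V/T = const ⇒ T₂ = 1690 K, V₂ = 13.4 L.
W = PΔV = 2650×(13.4−5.21) kPa·L = 21800 J.
ΔU = nCvΔT = 2.54×20.8×(1690−655) = 54600 J.
Q = ΔU + W = nCpΔT = 76400 J.
Net over both steps: W = 4450 J, Q = 67300 J, ΔU = 62900 J.

67300 J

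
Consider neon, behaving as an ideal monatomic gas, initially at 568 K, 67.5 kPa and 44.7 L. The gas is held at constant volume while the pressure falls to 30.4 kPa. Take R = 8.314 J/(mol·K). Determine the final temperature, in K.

256 K

Isochoric: V stays 44.7 L; P/T = const ⇒ T₂ = 256 K, P₂ = 30.4 kPa.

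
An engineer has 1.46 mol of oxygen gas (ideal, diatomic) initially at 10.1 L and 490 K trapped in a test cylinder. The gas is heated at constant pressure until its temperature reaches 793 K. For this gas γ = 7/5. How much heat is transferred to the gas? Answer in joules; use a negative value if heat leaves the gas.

12900 J

P₁ = nRT₁/V₁ = 1.46×8.314×490/10.1 = 589 kPa.
Isobaric: P stays 589 kPa; V/T = const ⇒ T₂ = 793 K, V₂ = 16.3 L.
W = PΔV = 589×(16.3−10.1) kPa·L = 3680 J.
ΔU = nCvΔT = 1.46×20.8×(793−490) = 9190 J.
Q = ΔU + W = nCpΔT = 12900 J.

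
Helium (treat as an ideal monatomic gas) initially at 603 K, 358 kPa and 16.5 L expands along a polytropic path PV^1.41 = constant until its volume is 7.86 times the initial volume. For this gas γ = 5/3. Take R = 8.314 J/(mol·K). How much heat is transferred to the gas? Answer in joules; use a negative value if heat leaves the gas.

3160 J

n = P₁V₁/(RT₁) = 358×16.5/(8.314×603) = 1.18 mol.
Polytropic n=1.41: T₂ = T₁(V₁/V₂)^(n−1) = 603×(0.127)^0.41 = 259 K; P₂ = P₁(V₁/V₂)^n = 19.6 kPa.
W = (P₁V₁−P₂V₂)/(n−1) = (358×16.5−19.6×130)/0.41 = 8220 J.
ΔU = nCvΔT = 1.18×12.5×(259−603) = -5060 J.
Q = ΔU + W = 3160 J.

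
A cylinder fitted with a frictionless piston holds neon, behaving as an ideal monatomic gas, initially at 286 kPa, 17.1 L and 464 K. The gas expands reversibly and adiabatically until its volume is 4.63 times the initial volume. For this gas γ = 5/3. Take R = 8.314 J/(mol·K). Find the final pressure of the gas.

Adiabatic: TV^(γ−1) = const ⇒ T₂ = 464×(0.216)^0.667 = 167 K; PV^γ = const ⇒ P₂ = 22.2 kPa.

22.2 kPa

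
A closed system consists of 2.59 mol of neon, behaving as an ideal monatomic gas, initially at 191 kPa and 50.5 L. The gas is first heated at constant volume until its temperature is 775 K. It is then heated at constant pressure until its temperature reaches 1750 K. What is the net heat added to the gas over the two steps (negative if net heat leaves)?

T₁ = P₁V₁/(nR) = 191×50.5/(2.59×8.314) = 448 K.
Step 1 — Isochoric: V stays 50.5 L; P/T = const ⇒ T₂ = 775 K, P₂ = 330 kPa.
W = 0 (no volume change).
ΔU = nCvΔT = 2.59×12.5×(775−448) = 10600 J.
Q = ΔU = 10600 J.
State after step 1: P = 330 kPa, V = 50.5 L, T = 775 K.
Step 2 — Isobaric: P stays 330 kPa; V/T = const ⇒ T₂ = 1750 K, V₂ = 114 L.
W = PΔV = 330×(114−50.5) kPa·L = 21000 J.
ΔU = nCvΔT = 2.59×12.5×(1750−775) = 31500 J.
Q = ΔU + W = nCpΔT = 52500 J.
Net over both steps: W = 21000 J, Q = 63100 J, ΔU = 42100 J.

63100 J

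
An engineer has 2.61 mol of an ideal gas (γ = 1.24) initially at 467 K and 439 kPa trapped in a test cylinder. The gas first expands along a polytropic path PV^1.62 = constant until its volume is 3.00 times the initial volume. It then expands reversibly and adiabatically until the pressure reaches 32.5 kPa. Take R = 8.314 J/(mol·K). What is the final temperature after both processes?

V₁ = nRT₁/P₁ = 2.61×8.314×467/439 = 23.1 L.
Step 1 — Polytropic n=1.62: T₂ = T₁(V₁/V₂)^(n−1) = 467×(0.333)^0.62 = 236 K; P₂ = P₁(V₁/V₂)^n = 74.1 kPa.
W = (P₁V₁−P₂V₂)/(n−1) = (439×23.1−74.1×69.3)/0.62 = 8070 J.
ΔU = nCvΔT = 2.61×34.6×(236−467) = -20900 J.
Q = ΔU + W = -12800 J.
State after step 1: P = 74.1 kPa, V = 69.3 L, T = 236 K.
Step 2 — Adiabatic: T₂/T₁ = (P₂/P₁)^((γ−1)/γ) ⇒ T₂ = 236×(0.439)^0.194 = 202 K; V₂ = 135 L.
ΔU = nCvΔT = 2.61×34.6×(202−236) = -3150 J.
Q = 0 for an adiabatic process, so W = −ΔU = 3150 J.
Net over both steps: W = 11200 J, Q = -12800 J, ΔU = -24000 J.

202 K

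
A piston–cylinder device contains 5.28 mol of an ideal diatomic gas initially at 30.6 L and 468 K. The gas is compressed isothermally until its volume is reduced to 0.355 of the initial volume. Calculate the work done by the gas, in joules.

-21300 J

P₁ = nRT₁/V₁ = 5.28×8.314×468/30.6 = 671 kPa.
Isothermal: T stays 468 K; PV = const ⇒ V₂ = 10.9 L, P₂ = 1890 kPa.
W = nRT ln(V₂/V₁) = 5.28×8.314×468×ln(0.355) = -21300 J.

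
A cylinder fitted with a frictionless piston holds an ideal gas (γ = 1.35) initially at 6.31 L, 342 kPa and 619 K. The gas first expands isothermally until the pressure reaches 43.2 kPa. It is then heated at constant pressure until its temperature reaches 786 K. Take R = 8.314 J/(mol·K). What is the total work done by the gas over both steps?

n = P₁V₁/(RT₁) = 342×6.31/(8.314×619) = 0.419 mol.
Step 1 — Isothermal: T stays 619 K; PV = const ⇒ V₂ = 50.0 L, P₂ = 43.2 kPa.
ΔU = 0 (ideal gas, T constant).
W = nRT ln(V₂/V₁) = 0.419×8.314×619×ln(7.92) = 4460 J.
Q = ΔU + W = 4460 J.
State after step 1: P = 43.2 kPa, V = 50.0 L, T = 619 K.
Step 2 — Isobaric: P stays 43.2 kPa; V/T = const ⇒ T₂ = 786 K, V₂ = 63.4 L.
W = PΔV = 43.2×(63.4−50.0) kPa·L = 582 J.
ΔU = nCvΔT = 0.419×23.8×(786−619) = 1660 J.
Q = ΔU + W = nCpΔT = 2250 J.
Net over both steps: W = 5050 J, Q = 6710 J, ΔU = 1660 J.

5050 J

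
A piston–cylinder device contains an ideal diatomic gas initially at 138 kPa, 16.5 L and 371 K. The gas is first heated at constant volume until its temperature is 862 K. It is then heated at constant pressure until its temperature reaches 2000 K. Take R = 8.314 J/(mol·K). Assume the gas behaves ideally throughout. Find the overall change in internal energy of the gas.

n = P₁V₁/(RT₁) = 138×16.5/(8.314×371) = 0.738 mol.
Step 1 — Isochoric: V stays 16.5 L; P/T = const ⇒ T₂ = 862 K, P₂ = 321 kPa.
W = 0 (no volume change).
ΔU = nCvΔT = 0.738×20.8×(862−371) = 7530 J.
Q = ΔU = 7530 J.
State after step 1: P = 321 kPa, V = 16.5 L, T = 862 K.
Step 2 — Isobaric: P stays 321 kPa; V/T = const ⇒ T₂ = 2000 K, V₂ = 38.3 L.
W = PΔV = 321×(38.3−16.5) kPa·L = 6980 J.
ΔU = nCvΔT = 0.738×20.8×(2000−862) = 17500 J.
Q = ΔU + W = nCpΔT = 24400 J.
Net over both steps: W = 6980 J, Q = 32000 J, ΔU = 25000 J.

25000 J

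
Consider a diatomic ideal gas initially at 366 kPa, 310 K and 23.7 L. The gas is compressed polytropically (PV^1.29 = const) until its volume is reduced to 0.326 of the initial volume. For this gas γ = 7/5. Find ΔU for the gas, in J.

n = P₁V₁/(RT₁) = 366×23.7/(8.314×310) = 3.37 mol.
Polytropic n=1.29: T₂ = T₁(V₁/V₂)^(n−1) = 310×(3.07)^0.29 = 429 K; P₂ = P₁(V₁/V₂)^n = 1550 kPa.
For an ideal gas ΔU = nCvΔT with Cv = (5/2)R = 20.8 J/(mol·K).
ΔU = 3.37×20.8×(429−310) = 8330 J.

8330 J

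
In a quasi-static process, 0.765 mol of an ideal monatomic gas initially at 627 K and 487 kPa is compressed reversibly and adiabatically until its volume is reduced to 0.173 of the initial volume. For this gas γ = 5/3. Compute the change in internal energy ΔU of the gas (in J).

V₁ = nRT₁/P₁ = 0.765×8.314×627/487 = 8.19 L.
Adiabatic: TV^(γ−1) = const ⇒ T₂ = 627×(5.78)^0.667 = 2020 K; PV^γ = const ⇒ P₂ = 9070 kPa.
For an ideal gas ΔU = nCvΔT with Cv = (3/2)R = 12.5 J/(mol·K).
ΔU = 0.765×12.5×(2020−627) = 13300 J.

13300 J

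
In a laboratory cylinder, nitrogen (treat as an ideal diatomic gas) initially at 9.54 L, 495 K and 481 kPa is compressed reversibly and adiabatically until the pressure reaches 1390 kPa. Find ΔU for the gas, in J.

n = P₁V₁/(RT₁) = 481×9.54/(8.314×495) = 1.12 mol.
Adiabatic: T₂/T₁ = (P₂/P₁)^((γ−1)/γ) ⇒ T₂ = 495×(2.89)^0.286 = 670 K; V₂ = 4.47 L.
For an ideal gas ΔU = nCvΔT with Cv = (5/2)R = 20.8 J/(mol·K).
ΔU = 1.12×20.8×(670−495) = 4060 J.

4060 J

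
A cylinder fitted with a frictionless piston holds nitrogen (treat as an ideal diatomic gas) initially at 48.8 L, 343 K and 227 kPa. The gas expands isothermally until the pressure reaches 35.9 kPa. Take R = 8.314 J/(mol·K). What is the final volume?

309 L

Isothermal: T stays 343 K; PV = const ⇒ V₂ = 309 L, P₂ = 35.9 kPa.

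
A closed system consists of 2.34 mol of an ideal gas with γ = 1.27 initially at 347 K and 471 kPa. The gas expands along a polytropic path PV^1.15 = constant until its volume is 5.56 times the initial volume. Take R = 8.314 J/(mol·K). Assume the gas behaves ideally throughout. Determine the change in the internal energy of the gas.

-5670 J

V₁ = nRT₁/P₁ = 2.34×8.314×347/471 = 14.3 L.
Polytropic n=1.15: T₂ = T₁(V₁/V₂)^(n−1) = 347×(0.180)^0.15 = 268 K; P₂ = P₁(V₁/V₂)^n = 65.5 kPa.
For an ideal gas ΔU = nCvΔT with Cv = R/(γ−1) = 30.8 J/(mol·K).
ΔU = 2.34×30.8×(268−347) = -5670 J.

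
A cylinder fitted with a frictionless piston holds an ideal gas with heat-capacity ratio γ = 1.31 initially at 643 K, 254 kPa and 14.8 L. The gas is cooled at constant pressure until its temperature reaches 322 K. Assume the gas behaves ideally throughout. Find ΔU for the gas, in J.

n = P₁V₁/(RT₁) = 254×14.8/(8.314×643) = 0.703 mol.
Isobaric: P stays 254 kPa; V/T = const ⇒ T₂ = 322 K, V₂ = 7.41 L.
For an ideal gas ΔU = nCvΔT with Cv = R/(γ−1) = 26.8 J/(mol·K).
ΔU = 0.703×26.8×(322−643) = -6050 J.

-6050 J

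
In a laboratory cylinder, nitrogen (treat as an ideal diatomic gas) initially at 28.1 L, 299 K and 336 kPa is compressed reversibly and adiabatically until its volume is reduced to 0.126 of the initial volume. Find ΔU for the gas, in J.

30500 J

n = P₁V₁/(RT₁) = 336×28.1/(8.314×299) = 3.80 mol.
Adiabatic: TV^(γ−1) = const ⇒ T₂ = 299×(7.94)^0.400 = 685 K; PV^γ = const ⇒ P₂ = 6110 kPa.
For an ideal gas ΔU = nCvΔT with Cv = (5/2)R = 20.8 J/(mol·K).
ΔU = 3.80×20.8×(685−299) = 30500 J.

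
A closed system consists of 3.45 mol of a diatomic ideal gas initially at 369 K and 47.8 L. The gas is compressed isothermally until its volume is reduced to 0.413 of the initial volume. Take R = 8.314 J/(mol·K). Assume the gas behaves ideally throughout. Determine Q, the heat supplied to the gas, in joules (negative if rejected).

P₁ = nRT₁/V₁ = 3.45×8.314×369/47.8 = 221 kPa.
Isothermal: T stays 369 K; PV = const ⇒ V₂ = 19.7 L, P₂ = 536 kPa.
ΔU = 0 (ideal gas, T constant).
W = nRT ln(V₂/V₁) = 3.45×8.314×369×ln(0.413) = -9360 J.
Q = ΔU + W = -9360 J.

-9360 J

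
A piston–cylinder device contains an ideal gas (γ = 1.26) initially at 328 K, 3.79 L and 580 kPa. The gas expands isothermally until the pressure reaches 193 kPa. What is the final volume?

Isothermal: T stays 328 K; PV = const ⇒ V₂ = 11.4 L, P₂ = 193 kPa.

11.4 L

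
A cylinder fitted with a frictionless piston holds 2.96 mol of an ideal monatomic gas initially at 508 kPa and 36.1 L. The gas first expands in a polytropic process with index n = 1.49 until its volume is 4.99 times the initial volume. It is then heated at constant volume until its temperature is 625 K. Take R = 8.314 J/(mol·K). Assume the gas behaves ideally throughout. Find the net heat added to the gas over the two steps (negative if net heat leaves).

T₁ = P₁V₁/(nR) = 508×36.1/(2.96×8.314) = 745 K.
Step 1 — Polytropic n=1.49: T₂ = T₁(V₁/V₂)^(n−1) = 745×(0.200)^0.49 = 339 K; P₂ = P₁(V₁/V₂)^n = 46.3 kPa.
W = (P₁V₁−P₂V₂)/(n−1) = (508×36.1−46.3×180)/0.49 = 20400 J.
ΔU = nCvΔT = 2.96×12.5×(339−745) = -15000 J.
Q = ΔU + W = 5410 J.
State after step 1: P = 46.3 kPa, V = 180 L, T = 339 K.
Step 2 — Isochoric: V stays 180 L; P/T = const ⇒ T₂ = 625 K, P₂ = 85.4 kPa.
W = 0 (no volume change).
ΔU = nCvΔT = 2.96×12.5×(625−339) = 10600 J.
Q = ΔU = 10600 J.
Net over both steps: W = 20400 J, Q = 16000 J, ΔU = -4440 J.

16000 J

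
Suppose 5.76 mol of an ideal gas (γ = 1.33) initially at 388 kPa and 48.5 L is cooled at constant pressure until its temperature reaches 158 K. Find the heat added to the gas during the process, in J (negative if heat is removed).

T₁ = P₁V₁/(nR) = 388×48.5/(5.76×8.314) = 393 K.
Isobaric: P stays 388 kPa; V/T = const ⇒ T₂ = 158 K, V₂ = 19.5 L.
W = PΔV = 388×(19.5−48.5) kPa·L = -11300 J.
ΔU = nCvΔT = 5.76×25.2×(158−393) = -34100 J.
Q = ΔU + W = nCpΔT = -45300 J.

-45300 J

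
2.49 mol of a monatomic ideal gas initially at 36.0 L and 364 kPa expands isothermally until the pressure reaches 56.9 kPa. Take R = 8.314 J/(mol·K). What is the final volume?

T₁ = P₁V₁/(nR) = 364×36.0/(2.49×8.314) = 633 K.
Isothermal: T stays 633 K; PV = const ⇒ V₂ = 230 L, P₂ = 56.9 kPa.

230 L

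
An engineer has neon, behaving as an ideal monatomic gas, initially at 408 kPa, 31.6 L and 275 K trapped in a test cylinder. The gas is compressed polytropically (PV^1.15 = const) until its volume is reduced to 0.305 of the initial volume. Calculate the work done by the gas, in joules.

n = P₁V₁/(RT₁) = 408×31.6/(8.314×275) = 5.64 mol.
Polytropic n=1.15: T₂ = T₁(V₁/V₂)^(n−1) = 275×(3.28)^0.15 = 329 K; P₂ = P₁(V₁/V₂)^n = 1600 kPa.
W = (P₁V₁−P₂V₂)/(n−1) = (408×31.6−1600×9.64)/0.15 = -16800 J.

-16800 J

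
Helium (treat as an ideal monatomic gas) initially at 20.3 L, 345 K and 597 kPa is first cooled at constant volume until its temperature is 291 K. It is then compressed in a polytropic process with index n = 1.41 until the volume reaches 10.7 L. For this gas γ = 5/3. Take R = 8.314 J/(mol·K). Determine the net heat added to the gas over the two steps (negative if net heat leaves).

-5730 J

n = P₁V₁/(RT₁) = 597×20.3/(8.314×345) = 4.23 mol.
Step 1 — Isochoric: V stays 20.3 L; P/T = const ⇒ T₂ = 291 K, P₂ = 504 kPa.
W = 0 (no volume change).
ΔU = nCvΔT = 4.23×12.5×(291−345) = -2850 J.
Q = ΔU = -2850 J.
State after step 1: P = 504 kPa, V = 20.3 L, T = 291 K.
Step 2 — Polytropic n=1.41: T₂ = T₁(V₁/V₂)^(n−1) = 291×(1.90)^0.41 = 378 K; P₂ = P₁(V₁/V₂)^n = 1240 kPa.
W = (P₁V₁−P₂V₂)/(n−1) = (504×20.3−1240×10.7)/0.41 = -7490 J.
ΔU = nCvΔT = 4.23×12.5×(378−291) = 4600 J.
Q = ΔU + W = -2880 J.
Net over both steps: W = -7490 J, Q = -5730 J, ΔU = 1760 J.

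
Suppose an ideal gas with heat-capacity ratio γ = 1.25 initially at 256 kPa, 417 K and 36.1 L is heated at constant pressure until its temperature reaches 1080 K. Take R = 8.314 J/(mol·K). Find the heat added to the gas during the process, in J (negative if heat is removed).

73500 J

n = P₁V₁/(RT₁) = 256×36.1/(8.314×417) = 2.67 mol.
Isobaric: P stays 256 kPa; V/T = const ⇒ T₂ = 1080 K, V₂ = 93.5 L.
W = PΔV = 256×(93.5−36.1) kPa·L = 14700 J.
ΔU = nCvΔT = 2.67×33.3×(1080−417) = 58800 J.
Q = ΔU + W = nCpΔT = 73500 J.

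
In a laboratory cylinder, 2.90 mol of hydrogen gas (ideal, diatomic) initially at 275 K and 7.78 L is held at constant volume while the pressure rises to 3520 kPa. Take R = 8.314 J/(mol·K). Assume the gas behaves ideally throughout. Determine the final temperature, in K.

1140 K

P₁ = nRT₁/V₁ = 2.90×8.314×275/7.78 = 852 kPa.
Isochoric: V stays 7.78 L; P/T = const ⇒ T₂ = 1140 K, P₂ = 3520 kPa.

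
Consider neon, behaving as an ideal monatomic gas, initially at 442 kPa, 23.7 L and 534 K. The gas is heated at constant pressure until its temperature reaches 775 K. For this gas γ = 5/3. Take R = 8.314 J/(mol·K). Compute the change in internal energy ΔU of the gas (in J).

n = P₁V₁/(RT₁) = 442×23.7/(8.314×534) = 2.36 mol.
Isobaric: P stays 442 kPa; V/T = const ⇒ T₂ = 775 K, V₂ = 34.4 L.
For an ideal gas ΔU = nCvΔT with Cv = (3/2)R = 12.5 J/(mol·K).
ΔU = 2.36×12.5×(775−534) = 7090 J.

7090 J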